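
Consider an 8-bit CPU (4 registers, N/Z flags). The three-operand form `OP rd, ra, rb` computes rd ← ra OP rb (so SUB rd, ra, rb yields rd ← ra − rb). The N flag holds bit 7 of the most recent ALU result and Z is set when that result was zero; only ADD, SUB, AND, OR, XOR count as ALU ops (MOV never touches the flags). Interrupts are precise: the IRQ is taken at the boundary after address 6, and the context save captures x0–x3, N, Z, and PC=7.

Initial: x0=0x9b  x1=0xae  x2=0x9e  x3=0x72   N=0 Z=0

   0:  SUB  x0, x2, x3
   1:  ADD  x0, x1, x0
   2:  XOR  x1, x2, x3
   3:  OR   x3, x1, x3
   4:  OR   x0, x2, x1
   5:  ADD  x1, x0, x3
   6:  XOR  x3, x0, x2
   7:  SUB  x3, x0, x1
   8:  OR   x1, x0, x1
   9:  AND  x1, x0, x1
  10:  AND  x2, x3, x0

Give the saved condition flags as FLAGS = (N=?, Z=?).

after  0: x0=0x2c x1=0xae x2=0x9e x3=0x72  N=0 Z=0
after  1: x0=0xda x1=0xae x2=0x9e x3=0x72  N=1 Z=0
after  2: x0=0xda x1=0xec x2=0x9e x3=0x72  N=1 Z=0
after  3: x0=0xda x1=0xec x2=0x9e x3=0xfe  N=1 Z=0
after  4: x0=0xfe x1=0xec x2=0x9e x3=0xfe  N=1 Z=0
after  5: x0=0xfe x1=0xfc x2=0x9e x3=0xfe  N=1 Z=0
after  6: x0=0xfe x1=0xfc x2=0x9e x3=0x60  N=0 Z=0
-- IRQ taken; context saved, return-PC = 7 --

FLAGS = (N=0, Z=0)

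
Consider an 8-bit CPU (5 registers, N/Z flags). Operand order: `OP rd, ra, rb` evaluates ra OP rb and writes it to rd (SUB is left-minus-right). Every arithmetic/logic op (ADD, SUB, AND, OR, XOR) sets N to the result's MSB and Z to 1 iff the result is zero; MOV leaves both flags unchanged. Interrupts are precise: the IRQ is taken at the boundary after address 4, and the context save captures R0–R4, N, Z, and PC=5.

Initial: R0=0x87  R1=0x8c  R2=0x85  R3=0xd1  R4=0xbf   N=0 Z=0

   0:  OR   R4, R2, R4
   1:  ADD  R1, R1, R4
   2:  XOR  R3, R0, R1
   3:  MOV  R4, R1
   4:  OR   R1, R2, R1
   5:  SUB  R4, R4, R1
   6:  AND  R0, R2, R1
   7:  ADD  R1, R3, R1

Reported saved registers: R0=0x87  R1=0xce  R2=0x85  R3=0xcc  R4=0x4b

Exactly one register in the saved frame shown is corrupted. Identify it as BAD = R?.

after  0: R0=0x87 R1=0x8c R2=0x85 R3=0xd1 R4=0xbf  N=1 Z=0
after  1: R0=0x87 R1=0x4b R2=0x85 R3=0xd1 R4=0xbf  N=0 Z=0
after  2: R0=0x87 R1=0x4b R2=0x85 R3=0xcc R4=0xbf  N=1 Z=0
after  3: R0=0x87 R1=0x4b R2=0x85 R3=0xcc R4=0x4b  N=1 Z=0
after  4: R0=0x87 R1=0xcf R2=0x85 R3=0xcc R4=0x4b  N=1 Z=0
-- IRQ taken; context saved, return-PC = 5 --
mismatch: R1: reported 0xce vs actual 0xcf

BAD = R1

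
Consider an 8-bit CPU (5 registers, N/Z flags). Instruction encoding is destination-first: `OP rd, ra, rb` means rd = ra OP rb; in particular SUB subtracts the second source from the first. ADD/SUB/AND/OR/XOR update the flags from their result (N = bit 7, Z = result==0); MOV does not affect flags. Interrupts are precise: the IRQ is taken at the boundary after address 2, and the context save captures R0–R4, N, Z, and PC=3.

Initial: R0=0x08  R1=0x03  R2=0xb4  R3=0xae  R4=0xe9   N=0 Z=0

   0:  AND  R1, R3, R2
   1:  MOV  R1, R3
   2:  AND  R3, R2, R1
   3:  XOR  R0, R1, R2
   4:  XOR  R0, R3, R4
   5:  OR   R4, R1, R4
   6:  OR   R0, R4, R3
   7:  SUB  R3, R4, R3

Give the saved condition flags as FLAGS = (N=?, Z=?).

after  0: R0=0x08 R1=0xa4 R2=0xb4 R3=0xae R4=0xe9  N=1 Z=0
after  1: R0=0x08 R1=0xae R2=0xb4 R3=0xae R4=0xe9  N=1 Z=0
after  2: R0=0x08 R1=0xae R2=0xb4 R3=0xa4 R4=0xe9  N=1 Z=0
-- IRQ taken; context saved, return-PC = 3 --

FLAGS = (N=1, Z=0)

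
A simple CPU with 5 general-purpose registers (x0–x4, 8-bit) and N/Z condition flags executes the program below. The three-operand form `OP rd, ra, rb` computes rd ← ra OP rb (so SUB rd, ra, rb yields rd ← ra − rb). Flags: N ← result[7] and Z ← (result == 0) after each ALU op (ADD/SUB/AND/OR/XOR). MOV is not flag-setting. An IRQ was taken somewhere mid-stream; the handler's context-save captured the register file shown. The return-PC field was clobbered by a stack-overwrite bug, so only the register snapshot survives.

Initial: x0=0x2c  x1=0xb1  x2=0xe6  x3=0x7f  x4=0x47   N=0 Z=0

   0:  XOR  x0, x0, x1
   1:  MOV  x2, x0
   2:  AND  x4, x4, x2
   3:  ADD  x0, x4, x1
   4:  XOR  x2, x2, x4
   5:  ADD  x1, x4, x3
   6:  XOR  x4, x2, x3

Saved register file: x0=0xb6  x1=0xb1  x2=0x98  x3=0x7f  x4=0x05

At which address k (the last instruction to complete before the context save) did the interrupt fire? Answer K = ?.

after  0: x0=0x9d x1=0xb1 x2=0xe6 x3=0x7f x4=0x47  N=1 Z=0
after  1: x0=0x9d x1=0xb1 x2=0x9d x3=0x7f x4=0x47  N=1 Z=0
after  2: x0=0x9d x1=0xb1 x2=0x9d x3=0x7f x4=0x05  N=0 Z=0
after  3: x0=0xb6 x1=0xb1 x2=0x9d x3=0x7f x4=0x05  N=1 Z=0
after  4: x0=0xb6 x1=0xb1 x2=0x98 x3=0x7f x4=0x05  N=1 Z=0
-- IRQ taken; context saved, return-PC = 5 --

K = 4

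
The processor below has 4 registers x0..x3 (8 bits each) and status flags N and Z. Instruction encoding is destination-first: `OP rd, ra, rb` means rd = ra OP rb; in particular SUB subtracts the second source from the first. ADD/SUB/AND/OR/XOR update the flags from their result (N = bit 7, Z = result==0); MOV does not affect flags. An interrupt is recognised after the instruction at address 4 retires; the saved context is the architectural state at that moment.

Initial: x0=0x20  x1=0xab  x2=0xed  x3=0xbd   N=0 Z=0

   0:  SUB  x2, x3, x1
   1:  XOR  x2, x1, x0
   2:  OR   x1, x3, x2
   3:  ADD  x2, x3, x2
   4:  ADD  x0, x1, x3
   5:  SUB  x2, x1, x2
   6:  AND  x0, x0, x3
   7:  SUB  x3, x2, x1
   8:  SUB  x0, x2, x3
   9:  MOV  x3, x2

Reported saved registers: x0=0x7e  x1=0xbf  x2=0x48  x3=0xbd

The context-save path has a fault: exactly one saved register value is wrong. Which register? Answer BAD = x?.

BAD = x0

after  0: x0=0x20 x1=0xab x2=0x12 x3=0xbd  N=0 Z=0
after  1: x0=0x20 x1=0xab x2=0x8b x3=0xbd  N=1 Z=0
after  2: x0=0x20 x1=0xbf x2=0x8b x3=0xbd  N=1 Z=0
after  3: x0=0x20 x1=0xbf x2=0x48 x3=0xbd  N=0 Z=0
after  4: x0=0x7c x1=0xbf x2=0x48 x3=0xbd  N=0 Z=0
-- IRQ taken; context saved, return-PC = 5 --
mismatch: x0: reported 0x7e vs actual 0x7c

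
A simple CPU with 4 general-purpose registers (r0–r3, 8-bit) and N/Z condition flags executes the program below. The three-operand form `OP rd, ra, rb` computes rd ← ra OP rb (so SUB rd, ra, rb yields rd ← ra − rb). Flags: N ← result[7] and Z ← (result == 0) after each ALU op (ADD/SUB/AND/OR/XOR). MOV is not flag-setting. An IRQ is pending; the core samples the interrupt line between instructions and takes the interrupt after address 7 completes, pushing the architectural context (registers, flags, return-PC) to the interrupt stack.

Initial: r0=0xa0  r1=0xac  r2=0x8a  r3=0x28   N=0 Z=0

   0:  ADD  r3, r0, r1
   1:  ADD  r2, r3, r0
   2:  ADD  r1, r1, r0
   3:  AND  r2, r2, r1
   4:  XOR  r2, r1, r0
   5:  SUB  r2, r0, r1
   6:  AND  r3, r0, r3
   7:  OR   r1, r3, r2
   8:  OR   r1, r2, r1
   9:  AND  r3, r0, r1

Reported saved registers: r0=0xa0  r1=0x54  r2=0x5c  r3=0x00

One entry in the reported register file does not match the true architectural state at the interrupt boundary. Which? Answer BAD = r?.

BAD = r2

after  0: r0=0xa0 r1=0xac r2=0x8a r3=0x4c  N=0 Z=0
after  1: r0=0xa0 r1=0xac r2=0xec r3=0x4c  N=1 Z=0
after  2: r0=0xa0 r1=0x4c r2=0xec r3=0x4c  N=0 Z=0
after  3: r0=0xa0 r1=0x4c r2=0x4c r3=0x4c  N=0 Z=0
after  4: r0=0xa0 r1=0x4c r2=0xec r3=0x4c  N=1 Z=0
after  5: r0=0xa0 r1=0x4c r2=0x54 r3=0x4c  N=0 Z=0
after  6: r0=0xa0 r1=0x4c r2=0x54 r3=0x00  N=0 Z=1
after  7: r0=0xa0 r1=0x54 r2=0x54 r3=0x00  N=0 Z=0
-- IRQ taken; context saved, return-PC = 8 --
mismatch: r2: reported 0x5c vs actual 0x54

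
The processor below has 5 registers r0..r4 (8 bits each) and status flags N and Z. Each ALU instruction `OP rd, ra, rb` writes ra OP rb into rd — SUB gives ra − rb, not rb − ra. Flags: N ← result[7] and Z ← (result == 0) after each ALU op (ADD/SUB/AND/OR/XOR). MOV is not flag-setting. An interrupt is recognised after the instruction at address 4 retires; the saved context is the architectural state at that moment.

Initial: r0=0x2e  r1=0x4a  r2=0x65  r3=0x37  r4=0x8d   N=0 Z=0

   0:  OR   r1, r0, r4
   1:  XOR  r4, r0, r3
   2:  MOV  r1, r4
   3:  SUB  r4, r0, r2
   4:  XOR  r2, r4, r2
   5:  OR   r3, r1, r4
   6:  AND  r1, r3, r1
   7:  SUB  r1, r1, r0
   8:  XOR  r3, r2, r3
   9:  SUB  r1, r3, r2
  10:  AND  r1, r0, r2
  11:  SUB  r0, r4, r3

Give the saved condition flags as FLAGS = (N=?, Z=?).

after  0: r0=0x2e r1=0xaf r2=0x65 r3=0x37 r4=0x8d  N=1 Z=0
after  1: r0=0x2e r1=0xaf r2=0x65 r3=0x37 r4=0x19  N=0 Z=0
after  2: r0=0x2e r1=0x19 r2=0x65 r3=0x37 r4=0x19  N=0 Z=0
after  3: r0=0x2e r1=0x19 r2=0x65 r3=0x37 r4=0xc9  N=1 Z=0
after  4: r0=0x2e r1=0x19 r2=0xac r3=0x37 r4=0xc9  N=1 Z=0
-- IRQ taken; context saved, return-PC = 5 --

FLAGS = (N=1, Z=0)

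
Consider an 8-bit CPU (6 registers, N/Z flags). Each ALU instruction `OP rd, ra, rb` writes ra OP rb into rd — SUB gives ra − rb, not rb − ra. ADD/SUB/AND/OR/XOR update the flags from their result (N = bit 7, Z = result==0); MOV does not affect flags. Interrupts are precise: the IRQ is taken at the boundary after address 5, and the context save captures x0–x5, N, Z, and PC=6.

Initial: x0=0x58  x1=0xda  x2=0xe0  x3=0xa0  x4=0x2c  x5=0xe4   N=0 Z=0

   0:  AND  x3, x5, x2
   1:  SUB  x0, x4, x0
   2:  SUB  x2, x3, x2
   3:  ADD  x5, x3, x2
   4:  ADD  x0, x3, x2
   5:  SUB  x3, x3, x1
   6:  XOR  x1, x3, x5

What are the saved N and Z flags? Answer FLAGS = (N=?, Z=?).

FLAGS = (N=0, Z=0)

after  0: x0=0x58 x1=0xda x2=0xe0 x3=0xe0 x4=0x2c x5=0xe4  N=1 Z=0
after  1: x0=0xd4 x1=0xda x2=0xe0 x3=0xe0 x4=0x2c x5=0xe4  N=1 Z=0
after  2: x0=0xd4 x1=0xda x2=0x00 x3=0xe0 x4=0x2c x5=0xe4  N=0 Z=1
after  3: x0=0xd4 x1=0xda x2=0x00 x3=0xe0 x4=0x2c x5=0xe0  N=1 Z=0
after  4: x0=0xe0 x1=0xda x2=0x00 x3=0xe0 x4=0x2c x5=0xe0  N=1 Z=0
after  5: x0=0xe0 x1=0xda x2=0x00 x3=0x06 x4=0x2c x5=0xe0  N=0 Z=0
-- IRQ taken; context saved, return-PC = 6 --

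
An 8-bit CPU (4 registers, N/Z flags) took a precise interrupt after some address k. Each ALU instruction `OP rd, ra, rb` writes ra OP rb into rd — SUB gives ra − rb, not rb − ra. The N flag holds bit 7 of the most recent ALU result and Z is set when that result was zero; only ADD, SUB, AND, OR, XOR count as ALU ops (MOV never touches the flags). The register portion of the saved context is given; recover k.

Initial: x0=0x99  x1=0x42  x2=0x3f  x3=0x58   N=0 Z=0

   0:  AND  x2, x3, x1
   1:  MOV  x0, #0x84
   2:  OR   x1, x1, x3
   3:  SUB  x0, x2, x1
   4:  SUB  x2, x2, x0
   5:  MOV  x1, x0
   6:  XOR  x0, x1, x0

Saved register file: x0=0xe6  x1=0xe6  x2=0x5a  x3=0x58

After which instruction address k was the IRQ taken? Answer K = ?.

after  0: x0=0x99 x1=0x42 x2=0x40 x3=0x58  N=0 Z=0
after  1: x0=0x84 x1=0x42 x2=0x40 x3=0x58  N=0 Z=0
after  2: x0=0x84 x1=0x5a x2=0x40 x3=0x58  N=0 Z=0
after  3: x0=0xe6 x1=0x5a x2=0x40 x3=0x58  N=1 Z=0
after  4: x0=0xe6 x1=0x5a x2=0x5a x3=0x58  N=0 Z=0
after  5: x0=0xe6 x1=0xe6 x2=0x5a x3=0x58  N=0 Z=0
-- IRQ taken; context saved, return-PC = 6 --

K = 5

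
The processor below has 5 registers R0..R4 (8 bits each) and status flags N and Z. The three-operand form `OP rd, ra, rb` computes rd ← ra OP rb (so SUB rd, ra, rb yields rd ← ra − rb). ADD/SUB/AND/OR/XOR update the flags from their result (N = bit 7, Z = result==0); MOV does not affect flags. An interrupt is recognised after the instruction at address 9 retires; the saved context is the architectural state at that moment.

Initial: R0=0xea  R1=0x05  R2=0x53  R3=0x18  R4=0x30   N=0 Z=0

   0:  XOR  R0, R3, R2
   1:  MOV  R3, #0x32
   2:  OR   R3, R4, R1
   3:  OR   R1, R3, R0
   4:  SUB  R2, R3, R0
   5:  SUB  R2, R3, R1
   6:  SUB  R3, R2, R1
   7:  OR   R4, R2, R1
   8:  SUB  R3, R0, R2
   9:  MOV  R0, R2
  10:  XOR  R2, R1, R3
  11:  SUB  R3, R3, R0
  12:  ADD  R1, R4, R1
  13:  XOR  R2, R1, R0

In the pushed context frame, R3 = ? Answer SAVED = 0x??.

SAVED = 0x95

after  0: R0=0x4b R1=0x05 R2=0x53 R3=0x18 R4=0x30  N=0 Z=0
after  1: R0=0x4b R1=0x05 R2=0x53 R3=0x32 R4=0x30  N=0 Z=0
after  2: R0=0x4b R1=0x05 R2=0x53 R3=0x35 R4=0x30  N=0 Z=0
after  3: R0=0x4b R1=0x7f R2=0x53 R3=0x35 R4=0x30  N=0 Z=0
after  4: R0=0x4b R1=0x7f R2=0xea R3=0x35 R4=0x30  N=1 Z=0
after  5: R0=0x4b R1=0x7f R2=0xb6 R3=0x35 R4=0x30  N=1 Z=0
after  6: R0=0x4b R1=0x7f R2=0xb6 R3=0x37 R4=0x30  N=0 Z=0
after  7: R0=0x4b R1=0x7f R2=0xb6 R3=0x37 R4=0xff  N=1 Z=0
after  8: R0=0x4b R1=0x7f R2=0xb6 R3=0x95 R4=0xff  N=1 Z=0
after  9: R0=0xb6 R1=0x7f R2=0xb6 R3=0x95 R4=0xff  N=1 Z=0
-- IRQ taken; context saved, return-PC = 10 --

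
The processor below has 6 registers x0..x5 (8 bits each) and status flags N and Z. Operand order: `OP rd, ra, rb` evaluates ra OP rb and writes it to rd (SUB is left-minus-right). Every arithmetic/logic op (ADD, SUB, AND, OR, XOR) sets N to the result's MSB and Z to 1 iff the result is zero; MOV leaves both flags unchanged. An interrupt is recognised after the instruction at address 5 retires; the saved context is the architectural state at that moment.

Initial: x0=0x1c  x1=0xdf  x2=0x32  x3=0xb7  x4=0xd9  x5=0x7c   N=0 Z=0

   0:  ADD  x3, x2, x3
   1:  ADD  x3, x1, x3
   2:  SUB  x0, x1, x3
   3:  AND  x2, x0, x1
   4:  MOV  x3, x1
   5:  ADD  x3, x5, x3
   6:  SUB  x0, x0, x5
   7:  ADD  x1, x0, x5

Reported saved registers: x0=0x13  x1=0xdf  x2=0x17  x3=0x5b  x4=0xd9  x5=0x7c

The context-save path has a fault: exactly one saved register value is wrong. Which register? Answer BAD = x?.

after  0: x0=0x1c x1=0xdf x2=0x32 x3=0xe9 x4=0xd9 x5=0x7c  N=1 Z=0
after  1: x0=0x1c x1=0xdf x2=0x32 x3=0xc8 x4=0xd9 x5=0x7c  N=1 Z=0
after  2: x0=0x17 x1=0xdf x2=0x32 x3=0xc8 x4=0xd9 x5=0x7c  N=0 Z=0
after  3: x0=0x17 x1=0xdf x2=0x17 x3=0xc8 x4=0xd9 x5=0x7c  N=0 Z=0
after  4: x0=0x17 x1=0xdf x2=0x17 x3=0xdf x4=0xd9 x5=0x7c  N=0 Z=0
after  5: x0=0x17 x1=0xdf x2=0x17 x3=0x5b x4=0xd9 x5=0x7c  N=0 Z=0
-- IRQ taken; context saved, return-PC = 6 --
mismatch: x0: reported 0x13 vs actual 0x17

BAD = x0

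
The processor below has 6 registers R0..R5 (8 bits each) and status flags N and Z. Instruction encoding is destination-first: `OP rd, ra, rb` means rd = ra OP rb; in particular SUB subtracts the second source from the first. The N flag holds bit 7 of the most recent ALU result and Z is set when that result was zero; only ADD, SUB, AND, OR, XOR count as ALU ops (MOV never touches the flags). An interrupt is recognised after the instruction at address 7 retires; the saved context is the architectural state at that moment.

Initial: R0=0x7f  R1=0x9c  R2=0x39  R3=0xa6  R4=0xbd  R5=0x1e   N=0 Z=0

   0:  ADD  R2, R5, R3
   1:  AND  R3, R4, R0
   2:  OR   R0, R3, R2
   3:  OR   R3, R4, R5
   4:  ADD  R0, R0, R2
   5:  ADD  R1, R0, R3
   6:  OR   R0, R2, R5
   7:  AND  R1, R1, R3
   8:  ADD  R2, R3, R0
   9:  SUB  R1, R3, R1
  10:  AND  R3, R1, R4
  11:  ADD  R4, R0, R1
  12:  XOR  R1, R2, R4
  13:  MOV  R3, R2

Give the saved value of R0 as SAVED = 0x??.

SAVED = 0xde

after  0: R0=0x7f R1=0x9c R2=0xc4 R3=0xa6 R4=0xbd R5=0x1e  N=1 Z=0
after  1: R0=0x7f R1=0x9c R2=0xc4 R3=0x3d R4=0xbd R5=0x1e  N=0 Z=0
after  2: R0=0xfd R1=0x9c R2=0xc4 R3=0x3d R4=0xbd R5=0x1e  N=1 Z=0
after  3: R0=0xfd R1=0x9c R2=0xc4 R3=0xbf R4=0xbd R5=0x1e  N=1 Z=0
after  4: R0=0xc1 R1=0x9c R2=0xc4 R3=0xbf R4=0xbd R5=0x1e  N=1 Z=0
after  5: R0=0xc1 R1=0x80 R2=0xc4 R3=0xbf R4=0xbd R5=0x1e  N=1 Z=0
after  6: R0=0xde R1=0x80 R2=0xc4 R3=0xbf R4=0xbd R5=0x1e  N=1 Z=0
after  7: R0=0xde R1=0x80 R2=0xc4 R3=0xbf R4=0xbd R5=0x1e  N=1 Z=0
-- IRQ taken; context saved, return-PC = 8 --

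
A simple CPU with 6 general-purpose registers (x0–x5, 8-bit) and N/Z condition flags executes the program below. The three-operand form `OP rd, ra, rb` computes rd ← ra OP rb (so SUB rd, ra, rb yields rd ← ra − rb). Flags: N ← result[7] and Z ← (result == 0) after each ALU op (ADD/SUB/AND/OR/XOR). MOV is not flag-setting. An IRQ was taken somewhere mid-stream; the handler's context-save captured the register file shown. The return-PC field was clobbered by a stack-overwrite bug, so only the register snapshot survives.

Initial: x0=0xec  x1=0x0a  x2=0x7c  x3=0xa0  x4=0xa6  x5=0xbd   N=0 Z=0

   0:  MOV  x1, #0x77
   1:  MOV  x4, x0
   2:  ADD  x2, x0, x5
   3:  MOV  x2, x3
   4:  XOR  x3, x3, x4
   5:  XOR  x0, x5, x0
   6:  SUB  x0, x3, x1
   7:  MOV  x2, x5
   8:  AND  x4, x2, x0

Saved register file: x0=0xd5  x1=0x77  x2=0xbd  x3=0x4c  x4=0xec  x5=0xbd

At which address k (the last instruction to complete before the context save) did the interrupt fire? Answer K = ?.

K = 7

after  0: x0=0xec x1=0x77 x2=0x7c x3=0xa0 x4=0xa6 x5=0xbd  N=0 Z=0
after  1: x0=0xec x1=0x77 x2=0x7c x3=0xa0 x4=0xec x5=0xbd  N=0 Z=0
after  2: x0=0xec x1=0x77 x2=0xa9 x3=0xa0 x4=0xec x5=0xbd  N=1 Z=0
after  3: x0=0xec x1=0x77 x2=0xa0 x3=0xa0 x4=0xec x5=0xbd  N=1 Z=0
after  4: x0=0xec x1=0x77 x2=0xa0 x3=0x4c x4=0xec x5=0xbd  N=0 Z=0
after  5: x0=0x51 x1=0x77 x2=0xa0 x3=0x4c x4=0xec x5=0xbd  N=0 Z=0
after  6: x0=0xd5 x1=0x77 x2=0xa0 x3=0x4c x4=0xec x5=0xbd  N=1 Z=0
after  7: x0=0xd5 x1=0x77 x2=0xbd x3=0x4c x4=0xec x5=0xbd  N=1 Z=0
-- IRQ taken; context saved, return-PC = 8 --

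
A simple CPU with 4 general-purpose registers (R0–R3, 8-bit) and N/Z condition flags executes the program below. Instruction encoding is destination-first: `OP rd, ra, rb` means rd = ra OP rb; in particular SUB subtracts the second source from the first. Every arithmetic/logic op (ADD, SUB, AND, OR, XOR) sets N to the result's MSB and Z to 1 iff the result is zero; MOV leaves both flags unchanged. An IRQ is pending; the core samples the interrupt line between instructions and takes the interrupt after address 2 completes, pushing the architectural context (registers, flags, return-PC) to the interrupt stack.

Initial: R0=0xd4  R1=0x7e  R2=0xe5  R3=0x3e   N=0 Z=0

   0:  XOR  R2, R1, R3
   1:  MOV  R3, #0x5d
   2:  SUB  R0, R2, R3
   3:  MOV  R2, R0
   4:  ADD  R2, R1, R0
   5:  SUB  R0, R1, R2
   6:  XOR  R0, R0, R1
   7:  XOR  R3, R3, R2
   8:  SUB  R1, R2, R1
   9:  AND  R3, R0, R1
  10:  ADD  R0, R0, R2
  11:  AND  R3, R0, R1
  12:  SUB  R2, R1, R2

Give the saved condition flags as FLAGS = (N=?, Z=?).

after  0: R0=0xd4 R1=0x7e R2=0x40 R3=0x3e  N=0 Z=0
after  1: R0=0xd4 R1=0x7e R2=0x40 R3=0x5d  N=0 Z=0
after  2: R0=0xe3 R1=0x7e R2=0x40 R3=0x5d  N=1 Z=0
-- IRQ taken; context saved, return-PC = 3 --

FLAGS = (N=1, Z=0)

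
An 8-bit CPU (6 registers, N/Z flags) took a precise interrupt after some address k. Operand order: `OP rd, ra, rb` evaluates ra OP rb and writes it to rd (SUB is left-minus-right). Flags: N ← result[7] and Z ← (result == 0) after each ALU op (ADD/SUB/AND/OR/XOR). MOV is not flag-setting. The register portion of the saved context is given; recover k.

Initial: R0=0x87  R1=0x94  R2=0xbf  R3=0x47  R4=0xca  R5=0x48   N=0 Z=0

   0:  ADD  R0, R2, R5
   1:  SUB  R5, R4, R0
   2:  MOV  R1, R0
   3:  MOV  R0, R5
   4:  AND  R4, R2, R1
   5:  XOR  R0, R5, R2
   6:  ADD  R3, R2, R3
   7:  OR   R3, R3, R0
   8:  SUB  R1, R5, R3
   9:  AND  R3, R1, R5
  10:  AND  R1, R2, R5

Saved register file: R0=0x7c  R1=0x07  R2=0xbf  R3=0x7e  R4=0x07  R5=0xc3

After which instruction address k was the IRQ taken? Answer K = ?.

K = 7

after  0: R0=0x07 R1=0x94 R2=0xbf R3=0x47 R4=0xca R5=0x48  N=0 Z=0
after  1: R0=0x07 R1=0x94 R2=0xbf R3=0x47 R4=0xca R5=0xc3  N=1 Z=0
after  2: R0=0x07 R1=0x07 R2=0xbf R3=0x47 R4=0xca R5=0xc3  N=1 Z=0
after  3: R0=0xc3 R1=0x07 R2=0xbf R3=0x47 R4=0xca R5=0xc3  N=1 Z=0
after  4: R0=0xc3 R1=0x07 R2=0xbf R3=0x47 R4=0x07 R5=0xc3  N=0 Z=0
after  5: R0=0x7c R1=0x07 R2=0xbf R3=0x47 R4=0x07 R5=0xc3  N=0 Z=0
after  6: R0=0x7c R1=0x07 R2=0xbf R3=0x06 R4=0x07 R5=0xc3  N=0 Z=0
after  7: R0=0x7c R1=0x07 R2=0xbf R3=0x7e R4=0x07 R5=0xc3  N=0 Z=0
-- IRQ taken; context saved, return-PC = 8 --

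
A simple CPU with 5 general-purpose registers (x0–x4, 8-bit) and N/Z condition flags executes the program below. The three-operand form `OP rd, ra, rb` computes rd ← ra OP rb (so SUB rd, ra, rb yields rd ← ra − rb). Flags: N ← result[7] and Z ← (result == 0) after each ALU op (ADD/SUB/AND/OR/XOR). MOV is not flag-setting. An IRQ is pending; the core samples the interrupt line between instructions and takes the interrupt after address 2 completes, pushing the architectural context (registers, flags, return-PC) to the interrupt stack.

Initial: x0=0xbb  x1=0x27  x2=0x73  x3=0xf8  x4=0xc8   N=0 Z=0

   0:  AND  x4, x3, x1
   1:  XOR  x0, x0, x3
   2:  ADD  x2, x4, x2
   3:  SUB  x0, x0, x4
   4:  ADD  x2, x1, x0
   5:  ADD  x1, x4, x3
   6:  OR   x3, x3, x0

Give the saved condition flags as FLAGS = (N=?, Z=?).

FLAGS = (N=1, Z=0)

after  0: x0=0xbb x1=0x27 x2=0x73 x3=0xf8 x4=0x20  N=0 Z=0
after  1: x0=0x43 x1=0x27 x2=0x73 x3=0xf8 x4=0x20  N=0 Z=0
after  2: x0=0x43 x1=0x27 x2=0x93 x3=0xf8 x4=0x20  N=1 Z=0
-- IRQ taken; context saved, return-PC = 3 --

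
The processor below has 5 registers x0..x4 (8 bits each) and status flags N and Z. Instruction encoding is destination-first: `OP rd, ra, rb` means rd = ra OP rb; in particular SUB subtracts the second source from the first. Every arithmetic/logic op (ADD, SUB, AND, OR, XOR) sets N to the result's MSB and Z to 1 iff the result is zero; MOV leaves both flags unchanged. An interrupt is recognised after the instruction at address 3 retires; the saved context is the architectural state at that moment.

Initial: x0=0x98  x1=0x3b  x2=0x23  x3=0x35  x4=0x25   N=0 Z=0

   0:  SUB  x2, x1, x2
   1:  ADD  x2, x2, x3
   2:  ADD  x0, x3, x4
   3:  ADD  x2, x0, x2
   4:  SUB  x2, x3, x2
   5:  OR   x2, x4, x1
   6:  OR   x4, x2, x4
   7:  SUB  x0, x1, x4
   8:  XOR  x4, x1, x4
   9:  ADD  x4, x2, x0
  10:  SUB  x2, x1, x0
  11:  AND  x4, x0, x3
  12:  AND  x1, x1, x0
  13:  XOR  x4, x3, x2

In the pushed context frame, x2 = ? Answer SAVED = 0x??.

SAVED = 0xa7

after  0: x0=0x98 x1=0x3b x2=0x18 x3=0x35 x4=0x25  N=0 Z=0
after  1: x0=0x98 x1=0x3b x2=0x4d x3=0x35 x4=0x25  N=0 Z=0
after  2: x0=0x5a x1=0x3b x2=0x4d x3=0x35 x4=0x25  N=0 Z=0
after  3: x0=0x5a x1=0x3b x2=0xa7 x3=0x35 x4=0x25  N=1 Z=0
-- IRQ taken; context saved, return-PC = 4 --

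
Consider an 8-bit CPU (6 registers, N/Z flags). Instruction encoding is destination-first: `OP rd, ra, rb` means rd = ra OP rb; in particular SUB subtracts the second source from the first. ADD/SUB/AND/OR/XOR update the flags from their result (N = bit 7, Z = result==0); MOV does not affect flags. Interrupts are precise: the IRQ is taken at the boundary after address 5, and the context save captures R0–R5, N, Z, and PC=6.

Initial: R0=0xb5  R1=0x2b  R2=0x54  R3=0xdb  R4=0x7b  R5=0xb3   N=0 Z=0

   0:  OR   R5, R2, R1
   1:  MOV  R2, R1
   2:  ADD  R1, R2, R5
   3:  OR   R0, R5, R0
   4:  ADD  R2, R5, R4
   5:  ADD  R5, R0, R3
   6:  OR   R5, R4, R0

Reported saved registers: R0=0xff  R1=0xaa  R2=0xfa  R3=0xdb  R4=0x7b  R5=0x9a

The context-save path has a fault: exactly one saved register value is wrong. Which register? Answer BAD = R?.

after  0: R0=0xb5 R1=0x2b R2=0x54 R3=0xdb R4=0x7b R5=0x7f  N=0 Z=0
after  1: R0=0xb5 R1=0x2b R2=0x2b R3=0xdb R4=0x7b R5=0x7f  N=0 Z=0
after  2: R0=0xb5 R1=0xaa R2=0x2b R3=0xdb R4=0x7b R5=0x7f  N=1 Z=0
after  3: R0=0xff R1=0xaa R2=0x2b R3=0xdb R4=0x7b R5=0x7f  N=1 Z=0
after  4: R0=0xff R1=0xaa R2=0xfa R3=0xdb R4=0x7b R5=0x7f  N=1 Z=0
after  5: R0=0xff R1=0xaa R2=0xfa R3=0xdb R4=0x7b R5=0xda  N=1 Z=0
-- IRQ taken; context saved, return-PC = 6 --
mismatch: R5: reported 0x9a vs actual 0xda

BAD = R5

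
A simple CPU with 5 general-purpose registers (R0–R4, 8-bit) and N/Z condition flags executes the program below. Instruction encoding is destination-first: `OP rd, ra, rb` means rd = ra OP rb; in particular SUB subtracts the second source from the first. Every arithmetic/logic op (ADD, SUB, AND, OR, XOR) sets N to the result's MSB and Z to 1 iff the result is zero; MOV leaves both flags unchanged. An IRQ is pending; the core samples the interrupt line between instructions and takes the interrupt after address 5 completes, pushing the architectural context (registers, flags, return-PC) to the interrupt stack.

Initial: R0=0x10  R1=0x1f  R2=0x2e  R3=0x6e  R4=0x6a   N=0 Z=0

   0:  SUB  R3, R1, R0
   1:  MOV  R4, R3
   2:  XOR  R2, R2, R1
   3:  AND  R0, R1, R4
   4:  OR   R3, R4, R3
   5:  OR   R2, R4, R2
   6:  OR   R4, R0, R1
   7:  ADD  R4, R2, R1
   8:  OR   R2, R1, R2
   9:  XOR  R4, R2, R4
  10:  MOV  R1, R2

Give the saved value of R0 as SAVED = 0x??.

after  0: R0=0x10 R1=0x1f R2=0x2e R3=0x0f R4=0x6a  N=0 Z=0
after  1: R0=0x10 R1=0x1f R2=0x2e R3=0x0f R4=0x0f  N=0 Z=0
after  2: R0=0x10 R1=0x1f R2=0x31 R3=0x0f R4=0x0f  N=0 Z=0
after  3: R0=0x0f R1=0x1f R2=0x31 R3=0x0f R4=0x0f  N=0 Z=0
after  4: R0=0x0f R1=0x1f R2=0x31 R3=0x0f R4=0x0f  N=0 Z=0
after  5: R0=0x0f R1=0x1f R2=0x3f R3=0x0f R4=0x0f  N=0 Z=0
-- IRQ taken; context saved, return-PC = 6 --

SAVED = 0x0f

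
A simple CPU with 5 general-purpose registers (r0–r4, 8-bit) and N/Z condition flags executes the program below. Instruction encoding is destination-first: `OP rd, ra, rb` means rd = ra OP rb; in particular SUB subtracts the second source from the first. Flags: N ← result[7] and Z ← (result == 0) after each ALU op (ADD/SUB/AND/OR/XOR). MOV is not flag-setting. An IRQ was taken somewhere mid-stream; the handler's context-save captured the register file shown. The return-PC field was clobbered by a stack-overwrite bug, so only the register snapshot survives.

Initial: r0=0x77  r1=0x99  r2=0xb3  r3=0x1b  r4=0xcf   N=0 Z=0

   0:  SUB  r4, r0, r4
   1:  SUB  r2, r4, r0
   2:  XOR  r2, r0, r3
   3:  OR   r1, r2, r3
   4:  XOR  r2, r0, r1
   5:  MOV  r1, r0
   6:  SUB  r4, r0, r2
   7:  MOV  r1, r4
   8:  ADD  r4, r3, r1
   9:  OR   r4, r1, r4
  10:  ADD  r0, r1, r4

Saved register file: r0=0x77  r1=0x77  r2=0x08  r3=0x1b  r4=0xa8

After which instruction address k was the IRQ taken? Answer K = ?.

after  0: r0=0x77 r1=0x99 r2=0xb3 r3=0x1b r4=0xa8  N=1 Z=0
after  1: r0=0x77 r1=0x99 r2=0x31 r3=0x1b r4=0xa8  N=0 Z=0
after  2: r0=0x77 r1=0x99 r2=0x6c r3=0x1b r4=0xa8  N=0 Z=0
after  3: r0=0x77 r1=0x7f r2=0x6c r3=0x1b r4=0xa8  N=0 Z=0
after  4: r0=0x77 r1=0x7f r2=0x08 r3=0x1b r4=0xa8  N=0 Z=0
after  5: r0=0x77 r1=0x77 r2=0x08 r3=0x1b r4=0xa8  N=0 Z=0
-- IRQ taken; context saved, return-PC = 6 --

K = 5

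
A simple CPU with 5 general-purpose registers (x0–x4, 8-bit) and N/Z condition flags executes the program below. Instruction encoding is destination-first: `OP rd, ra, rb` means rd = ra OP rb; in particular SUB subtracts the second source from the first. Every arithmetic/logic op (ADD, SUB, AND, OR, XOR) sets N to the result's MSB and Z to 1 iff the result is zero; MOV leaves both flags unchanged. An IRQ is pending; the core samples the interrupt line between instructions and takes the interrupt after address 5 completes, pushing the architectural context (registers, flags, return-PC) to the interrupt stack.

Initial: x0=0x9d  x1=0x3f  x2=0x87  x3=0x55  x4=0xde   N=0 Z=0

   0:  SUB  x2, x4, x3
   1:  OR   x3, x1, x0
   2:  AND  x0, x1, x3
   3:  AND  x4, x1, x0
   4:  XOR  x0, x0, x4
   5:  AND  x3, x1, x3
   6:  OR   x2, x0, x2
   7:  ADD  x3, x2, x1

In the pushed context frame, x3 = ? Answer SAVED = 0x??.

SAVED = 0x3f

after  0: x0=0x9d x1=0x3f x2=0x89 x3=0x55 x4=0xde  N=1 Z=0
after  1: x0=0x9d x1=0x3f x2=0x89 x3=0xbf x4=0xde  N=1 Z=0
after  2: x0=0x3f x1=0x3f x2=0x89 x3=0xbf x4=0xde  N=0 Z=0
after  3: x0=0x3f x1=0x3f x2=0x89 x3=0xbf x4=0x3f  N=0 Z=0
after  4: x0=0x00 x1=0x3f x2=0x89 x3=0xbf x4=0x3f  N=0 Z=1
after  5: x0=0x00 x1=0x3f x2=0x89 x3=0x3f x4=0x3f  N=0 Z=0
-- IRQ taken; context saved, return-PC = 6 --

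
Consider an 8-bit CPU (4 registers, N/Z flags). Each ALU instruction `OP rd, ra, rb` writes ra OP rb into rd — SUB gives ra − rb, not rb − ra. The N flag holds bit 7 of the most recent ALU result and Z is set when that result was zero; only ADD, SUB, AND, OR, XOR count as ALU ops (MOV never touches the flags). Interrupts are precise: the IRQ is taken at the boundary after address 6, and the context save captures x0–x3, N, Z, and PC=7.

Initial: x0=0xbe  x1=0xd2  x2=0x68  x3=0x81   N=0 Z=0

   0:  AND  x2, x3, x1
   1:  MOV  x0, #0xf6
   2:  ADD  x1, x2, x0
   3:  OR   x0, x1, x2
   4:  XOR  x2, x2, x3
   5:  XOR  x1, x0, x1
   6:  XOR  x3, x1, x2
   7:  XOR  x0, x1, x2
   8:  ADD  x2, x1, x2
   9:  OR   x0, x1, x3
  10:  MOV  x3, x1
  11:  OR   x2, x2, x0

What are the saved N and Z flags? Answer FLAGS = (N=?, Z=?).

FLAGS = (N=1, Z=0)

after  0: x0=0xbe x1=0xd2 x2=0x80 x3=0x81  N=1 Z=0
after  1: x0=0xf6 x1=0xd2 x2=0x80 x3=0x81  N=1 Z=0
after  2: x0=0xf6 x1=0x76 x2=0x80 x3=0x81  N=0 Z=0
after  3: x0=0xf6 x1=0x76 x2=0x80 x3=0x81  N=1 Z=0
after  4: x0=0xf6 x1=0x76 x2=0x01 x3=0x81  N=0 Z=0
after  5: x0=0xf6 x1=0x80 x2=0x01 x3=0x81  N=1 Z=0
after  6: x0=0xf6 x1=0x80 x2=0x01 x3=0x81  N=1 Z=0
-- IRQ taken; context saved, return-PC = 7 --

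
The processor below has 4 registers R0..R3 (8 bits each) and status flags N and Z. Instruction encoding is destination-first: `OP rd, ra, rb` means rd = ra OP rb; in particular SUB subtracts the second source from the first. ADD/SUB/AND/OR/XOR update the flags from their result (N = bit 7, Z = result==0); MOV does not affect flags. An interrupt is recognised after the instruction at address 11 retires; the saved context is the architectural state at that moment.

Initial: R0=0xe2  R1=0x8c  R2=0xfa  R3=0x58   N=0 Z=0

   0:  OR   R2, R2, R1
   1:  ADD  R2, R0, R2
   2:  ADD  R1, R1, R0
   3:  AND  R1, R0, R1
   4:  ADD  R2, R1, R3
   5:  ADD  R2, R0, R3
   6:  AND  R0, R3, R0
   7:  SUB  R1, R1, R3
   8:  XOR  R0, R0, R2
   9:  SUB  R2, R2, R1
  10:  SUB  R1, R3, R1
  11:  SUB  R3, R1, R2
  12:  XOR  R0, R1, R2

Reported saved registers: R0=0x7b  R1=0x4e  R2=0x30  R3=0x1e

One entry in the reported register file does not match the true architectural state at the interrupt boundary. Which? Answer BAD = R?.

BAD = R0

after  0: R0=0xe2 R1=0x8c R2=0xfe R3=0x58  N=1 Z=0
after  1: R0=0xe2 R1=0x8c R2=0xe0 R3=0x58  N=1 Z=0
after  2: R0=0xe2 R1=0x6e R2=0xe0 R3=0x58  N=0 Z=0
after  3: R0=0xe2 R1=0x62 R2=0xe0 R3=0x58  N=0 Z=0
after  4: R0=0xe2 R1=0x62 R2=0xba R3=0x58  N=1 Z=0
after  5: R0=0xe2 R1=0x62 R2=0x3a R3=0x58  N=0 Z=0
after  6: R0=0x40 R1=0x62 R2=0x3a R3=0x58  N=0 Z=0
after  7: R0=0x40 R1=0x0a R2=0x3a R3=0x58  N=0 Z=0
after  8: R0=0x7a R1=0x0a R2=0x3a R3=0x58  N=0 Z=0
after  9: R0=0x7a R1=0x0a R2=0x30 R3=0x58  N=0 Z=0
after 10: R0=0x7a R1=0x4e R2=0x30 R3=0x58  N=0 Z=0
after 11: R0=0x7a R1=0x4e R2=0x30 R3=0x1e  N=0 Z=0
-- IRQ taken; context saved, return-PC = 12 --
mismatch: R0: reported 0x7b vs actual 0x7a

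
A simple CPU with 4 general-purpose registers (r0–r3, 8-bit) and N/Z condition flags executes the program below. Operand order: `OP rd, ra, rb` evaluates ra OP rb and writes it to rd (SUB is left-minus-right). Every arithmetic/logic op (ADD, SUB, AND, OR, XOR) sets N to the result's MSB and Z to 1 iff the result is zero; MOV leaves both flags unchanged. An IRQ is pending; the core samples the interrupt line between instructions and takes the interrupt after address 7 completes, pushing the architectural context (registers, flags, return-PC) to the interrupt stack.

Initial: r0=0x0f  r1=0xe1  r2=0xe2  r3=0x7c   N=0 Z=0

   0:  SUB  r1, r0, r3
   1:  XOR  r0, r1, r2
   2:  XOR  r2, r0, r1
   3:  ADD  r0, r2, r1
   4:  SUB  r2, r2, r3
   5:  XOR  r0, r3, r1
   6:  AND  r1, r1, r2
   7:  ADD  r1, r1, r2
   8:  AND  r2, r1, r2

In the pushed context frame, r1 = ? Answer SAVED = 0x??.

SAVED = 0x68

after  0: r0=0x0f r1=0x93 r2=0xe2 r3=0x7c  N=1 Z=0
after  1: r0=0x71 r1=0x93 r2=0xe2 r3=0x7c  N=0 Z=0
after  2: r0=0x71 r1=0x93 r2=0xe2 r3=0x7c  N=1 Z=0
after  3: r0=0x75 r1=0x93 r2=0xe2 r3=0x7c  N=0 Z=0
after  4: r0=0x75 r1=0x93 r2=0x66 r3=0x7c  N=0 Z=0
after  5: r0=0xef r1=0x93 r2=0x66 r3=0x7c  N=1 Z=0
after  6: r0=0xef r1=0x02 r2=0x66 r3=0x7c  N=0 Z=0
after  7: r0=0xef r1=0x68 r2=0x66 r3=0x7c  N=0 Z=0
-- IRQ taken; context saved, return-PC = 8 --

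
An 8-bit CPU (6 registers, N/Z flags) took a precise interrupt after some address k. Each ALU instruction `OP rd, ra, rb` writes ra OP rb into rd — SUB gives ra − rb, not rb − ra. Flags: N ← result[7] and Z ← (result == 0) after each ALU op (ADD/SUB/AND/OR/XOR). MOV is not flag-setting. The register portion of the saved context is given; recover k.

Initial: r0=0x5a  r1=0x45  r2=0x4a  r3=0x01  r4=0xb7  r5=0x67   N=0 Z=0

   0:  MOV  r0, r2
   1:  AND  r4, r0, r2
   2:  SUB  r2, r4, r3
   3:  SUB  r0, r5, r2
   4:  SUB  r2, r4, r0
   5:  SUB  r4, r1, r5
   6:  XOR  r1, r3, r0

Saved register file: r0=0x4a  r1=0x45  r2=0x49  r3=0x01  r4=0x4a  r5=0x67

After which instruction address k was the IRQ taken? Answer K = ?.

K = 2

after  0: r0=0x4a r1=0x45 r2=0x4a r3=0x01 r4=0xb7 r5=0x67  N=0 Z=0
after  1: r0=0x4a r1=0x45 r2=0x4a r3=0x01 r4=0x4a r5=0x67  N=0 Z=0
after  2: r0=0x4a r1=0x45 r2=0x49 r3=0x01 r4=0x4a r5=0x67  N=0 Z=0
-- IRQ taken; context saved, return-PC = 3 --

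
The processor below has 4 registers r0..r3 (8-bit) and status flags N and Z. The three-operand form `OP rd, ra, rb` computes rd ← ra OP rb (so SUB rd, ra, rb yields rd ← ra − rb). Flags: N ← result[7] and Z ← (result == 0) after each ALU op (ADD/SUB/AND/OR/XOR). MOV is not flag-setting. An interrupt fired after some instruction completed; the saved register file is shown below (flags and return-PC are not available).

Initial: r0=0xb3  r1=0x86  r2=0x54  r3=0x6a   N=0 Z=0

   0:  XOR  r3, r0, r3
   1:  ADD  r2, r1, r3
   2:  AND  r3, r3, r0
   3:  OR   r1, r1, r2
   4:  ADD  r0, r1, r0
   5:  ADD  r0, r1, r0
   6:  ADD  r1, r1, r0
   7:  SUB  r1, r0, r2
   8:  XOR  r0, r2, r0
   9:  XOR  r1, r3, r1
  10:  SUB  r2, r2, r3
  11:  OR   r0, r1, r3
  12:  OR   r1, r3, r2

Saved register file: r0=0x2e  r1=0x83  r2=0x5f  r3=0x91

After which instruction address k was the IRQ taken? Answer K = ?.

after  0: r0=0xb3 r1=0x86 r2=0x54 r3=0xd9  N=1 Z=0
after  1: r0=0xb3 r1=0x86 r2=0x5f r3=0xd9  N=0 Z=0
after  2: r0=0xb3 r1=0x86 r2=0x5f r3=0x91  N=1 Z=0
after  3: r0=0xb3 r1=0xdf r2=0x5f r3=0x91  N=1 Z=0
after  4: r0=0x92 r1=0xdf r2=0x5f r3=0x91  N=1 Z=0
after  5: r0=0x71 r1=0xdf r2=0x5f r3=0x91  N=0 Z=0
after  6: r0=0x71 r1=0x50 r2=0x5f r3=0x91  N=0 Z=0
after  7: r0=0x71 r1=0x12 r2=0x5f r3=0x91  N=0 Z=0
after  8: r0=0x2e r1=0x12 r2=0x5f r3=0x91  N=0 Z=0
after  9: r0=0x2e r1=0x83 r2=0x5f r3=0x91  N=1 Z=0
-- IRQ taken; context saved, return-PC = 10 --

K = 9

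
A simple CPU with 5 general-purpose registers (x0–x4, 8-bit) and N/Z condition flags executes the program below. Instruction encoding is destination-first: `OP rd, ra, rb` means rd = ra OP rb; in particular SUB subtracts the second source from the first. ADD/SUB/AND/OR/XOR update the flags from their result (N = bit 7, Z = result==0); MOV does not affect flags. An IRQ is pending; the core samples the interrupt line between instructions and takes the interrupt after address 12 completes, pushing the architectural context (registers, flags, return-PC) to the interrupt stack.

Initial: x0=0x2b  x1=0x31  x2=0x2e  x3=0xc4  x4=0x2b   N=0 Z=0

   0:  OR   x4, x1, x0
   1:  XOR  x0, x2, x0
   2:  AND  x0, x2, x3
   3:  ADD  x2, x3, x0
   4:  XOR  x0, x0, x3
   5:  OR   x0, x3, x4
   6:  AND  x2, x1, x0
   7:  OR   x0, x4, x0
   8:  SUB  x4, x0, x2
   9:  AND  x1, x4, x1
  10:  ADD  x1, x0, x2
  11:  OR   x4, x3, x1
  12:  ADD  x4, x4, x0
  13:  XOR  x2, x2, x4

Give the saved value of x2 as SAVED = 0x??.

after  0: x0=0x2b x1=0x31 x2=0x2e x3=0xc4 x4=0x3b  N=0 Z=0
after  1: x0=0x05 x1=0x31 x2=0x2e x3=0xc4 x4=0x3b  N=0 Z=0
after  2: x0=0x04 x1=0x31 x2=0x2e x3=0xc4 x4=0x3b  N=0 Z=0
after  3: x0=0x04 x1=0x31 x2=0xc8 x3=0xc4 x4=0x3b  N=1 Z=0
after  4: x0=0xc0 x1=0x31 x2=0xc8 x3=0xc4 x4=0x3b  N=1 Z=0
after  5: x0=0xff x1=0x31 x2=0xc8 x3=0xc4 x4=0x3b  N=1 Z=0
after  6: x0=0xff x1=0x31 x2=0x31 x3=0xc4 x4=0x3b  N=0 Z=0
after  7: x0=0xff x1=0x31 x2=0x31 x3=0xc4 x4=0x3b  N=1 Z=0
after  8: x0=0xff x1=0x31 x2=0x31 x3=0xc4 x4=0xce  N=1 Z=0
after  9: x0=0xff x1=0x00 x2=0x31 x3=0xc4 x4=0xce  N=0 Z=1
after 10: x0=0xff x1=0x30 x2=0x31 x3=0xc4 x4=0xce  N=0 Z=0
after 11: x0=0xff x1=0x30 x2=0x31 x3=0xc4 x4=0xf4  N=1 Z=0
after 12: x0=0xff x1=0x30 x2=0x31 x3=0xc4 x4=0xf3  N=1 Z=0
-- IRQ taken; context saved, return-PC = 13 --

SAVED = 0x31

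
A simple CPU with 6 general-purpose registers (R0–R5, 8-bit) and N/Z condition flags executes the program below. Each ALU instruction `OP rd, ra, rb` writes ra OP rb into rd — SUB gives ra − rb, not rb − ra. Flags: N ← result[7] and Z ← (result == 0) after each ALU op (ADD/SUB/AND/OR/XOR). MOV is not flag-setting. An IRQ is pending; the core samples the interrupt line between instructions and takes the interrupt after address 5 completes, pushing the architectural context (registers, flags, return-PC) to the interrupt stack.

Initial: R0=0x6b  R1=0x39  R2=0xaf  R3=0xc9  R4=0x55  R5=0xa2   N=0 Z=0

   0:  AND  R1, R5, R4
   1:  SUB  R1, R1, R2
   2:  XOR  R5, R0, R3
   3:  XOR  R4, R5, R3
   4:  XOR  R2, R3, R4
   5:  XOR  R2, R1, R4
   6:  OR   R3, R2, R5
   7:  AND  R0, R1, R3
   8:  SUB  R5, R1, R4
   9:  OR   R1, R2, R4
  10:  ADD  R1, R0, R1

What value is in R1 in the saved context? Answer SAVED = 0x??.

SAVED = 0x51

after  0: R0=0x6b R1=0x00 R2=0xaf R3=0xc9 R4=0x55 R5=0xa2  N=0 Z=1
after  1: R0=0x6b R1=0x51 R2=0xaf R3=0xc9 R4=0x55 R5=0xa2  N=0 Z=0
after  2: R0=0x6b R1=0x51 R2=0xaf R3=0xc9 R4=0x55 R5=0xa2  N=1 Z=0
after  3: R0=0x6b R1=0x51 R2=0xaf R3=0xc9 R4=0x6b R5=0xa2  N=0 Z=0
after  4: R0=0x6b R1=0x51 R2=0xa2 R3=0xc9 R4=0x6b R5=0xa2  N=1 Z=0
after  5: R0=0x6b R1=0x51 R2=0x3a R3=0xc9 R4=0x6b R5=0xa2  N=0 Z=0
-- IRQ taken; context saved, return-PC = 6 --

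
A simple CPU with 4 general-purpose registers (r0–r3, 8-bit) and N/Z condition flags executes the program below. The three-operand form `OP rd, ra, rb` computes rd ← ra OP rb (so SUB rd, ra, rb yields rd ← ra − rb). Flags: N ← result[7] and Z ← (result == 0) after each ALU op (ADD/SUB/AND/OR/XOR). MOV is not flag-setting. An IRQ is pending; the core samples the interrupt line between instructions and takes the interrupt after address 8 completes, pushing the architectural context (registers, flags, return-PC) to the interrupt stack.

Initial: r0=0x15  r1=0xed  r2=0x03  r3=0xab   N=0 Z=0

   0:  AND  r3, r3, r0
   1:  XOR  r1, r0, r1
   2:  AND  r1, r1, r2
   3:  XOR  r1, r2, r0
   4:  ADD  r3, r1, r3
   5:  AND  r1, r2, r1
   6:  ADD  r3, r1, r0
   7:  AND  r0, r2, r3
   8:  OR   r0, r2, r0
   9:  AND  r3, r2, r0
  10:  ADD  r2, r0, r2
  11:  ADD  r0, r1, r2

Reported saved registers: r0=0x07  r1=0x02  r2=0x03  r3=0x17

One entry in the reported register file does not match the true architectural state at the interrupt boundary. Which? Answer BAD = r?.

BAD = r0

after  0: r0=0x15 r1=0xed r2=0x03 r3=0x01  N=0 Z=0
after  1: r0=0x15 r1=0xf8 r2=0x03 r3=0x01  N=1 Z=0
after  2: r0=0x15 r1=0x00 r2=0x03 r3=0x01  N=0 Z=1
after  3: r0=0x15 r1=0x16 r2=0x03 r3=0x01  N=0 Z=0
after  4: r0=0x15 r1=0x16 r2=0x03 r3=0x17  N=0 Z=0
after  5: r0=0x15 r1=0x02 r2=0x03 r3=0x17  N=0 Z=0
after  6: r0=0x15 r1=0x02 r2=0x03 r3=0x17  N=0 Z=0
after  7: r0=0x03 r1=0x02 r2=0x03 r3=0x17  N=0 Z=0
after  8: r0=0x03 r1=0x02 r2=0x03 r3=0x17  N=0 Z=0
-- IRQ taken; context saved, return-PC = 9 --
mismatch: r0: reported 0x07 vs actual 0x03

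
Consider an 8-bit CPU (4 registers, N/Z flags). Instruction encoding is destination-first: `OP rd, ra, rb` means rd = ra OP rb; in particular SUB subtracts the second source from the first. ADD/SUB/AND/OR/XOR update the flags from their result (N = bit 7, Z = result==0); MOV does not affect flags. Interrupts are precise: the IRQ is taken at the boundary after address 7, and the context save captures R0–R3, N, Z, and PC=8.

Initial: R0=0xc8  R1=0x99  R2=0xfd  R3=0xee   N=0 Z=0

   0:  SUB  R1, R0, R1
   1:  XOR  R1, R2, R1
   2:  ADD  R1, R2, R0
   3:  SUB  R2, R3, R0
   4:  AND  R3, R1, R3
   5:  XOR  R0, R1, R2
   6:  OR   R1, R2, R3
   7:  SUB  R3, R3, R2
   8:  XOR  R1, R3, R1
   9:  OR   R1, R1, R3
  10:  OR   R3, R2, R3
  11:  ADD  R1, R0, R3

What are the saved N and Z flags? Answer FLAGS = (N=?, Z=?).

FLAGS = (N=1, Z=0)

after  0: R0=0xc8 R1=0x2f R2=0xfd R3=0xee  N=0 Z=0
after  1: R0=0xc8 R1=0xd2 R2=0xfd R3=0xee  N=1 Z=0
after  2: R0=0xc8 R1=0xc5 R2=0xfd R3=0xee  N=1 Z=0
after  3: R0=0xc8 R1=0xc5 R2=0x26 R3=0xee  N=0 Z=0
after  4: R0=0xc8 R1=0xc5 R2=0x26 R3=0xc4  N=1 Z=0
after  5: R0=0xe3 R1=0xc5 R2=0x26 R3=0xc4  N=1 Z=0
after  6: R0=0xe3 R1=0xe6 R2=0x26 R3=0xc4  N=1 Z=0
after  7: R0=0xe3 R1=0xe6 R2=0x26 R3=0x9e  N=1 Z=0
-- IRQ taken; context saved, return-PC = 8 --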